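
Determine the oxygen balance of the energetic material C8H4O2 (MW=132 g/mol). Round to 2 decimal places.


OB = -1600 * (2C + H/2 - O) / MW
Inner = 2*8 + 4/2 - 2 = 16.00
OB = -1600 * 16.00 / 132 = -193.94%


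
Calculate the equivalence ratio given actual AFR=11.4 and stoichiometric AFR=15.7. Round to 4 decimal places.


phi = AFR_stoich / AFR_actual
phi = 15.7 / 11.4 = 1.3772


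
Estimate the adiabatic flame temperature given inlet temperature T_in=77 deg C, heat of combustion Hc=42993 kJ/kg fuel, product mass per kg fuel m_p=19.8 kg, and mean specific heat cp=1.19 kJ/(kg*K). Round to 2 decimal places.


T_ad = T_in + Hc / (m_p * cp)
Denominator = 19.8 * 1.19 = 23.5620
Temperature rise = 42993 / 23.5620 = 1824.68 K
T_ad = 77 + 1824.68 = 1901.68 deg C


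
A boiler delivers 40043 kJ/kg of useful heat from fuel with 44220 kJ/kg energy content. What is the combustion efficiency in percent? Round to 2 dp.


Efficiency = (Q_useful / Q_fuel) * 100
Efficiency = (40043 / 44220) * 100
Efficiency = 0.9055 * 100 = 90.55%


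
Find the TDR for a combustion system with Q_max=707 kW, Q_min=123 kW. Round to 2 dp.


TDR = Q_max / Q_min
TDR = 707 / 123 = 5.75


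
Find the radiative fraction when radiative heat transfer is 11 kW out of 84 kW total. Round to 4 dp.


f_rad = Q_rad / Q_total
f_rad = 11 / 84 = 0.1310


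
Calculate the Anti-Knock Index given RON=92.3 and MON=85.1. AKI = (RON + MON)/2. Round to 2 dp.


AKI = (RON + MON) / 2
AKI = (92.3 + 85.1) / 2
AKI = 177.4 / 2 = 88.70


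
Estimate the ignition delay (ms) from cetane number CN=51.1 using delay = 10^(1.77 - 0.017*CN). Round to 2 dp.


delay = 10^(1.77 - 0.017*CN)
Exponent = 1.77 - 0.017*51.1 = 0.9013
delay = 10^0.9013 = 7.97 ms


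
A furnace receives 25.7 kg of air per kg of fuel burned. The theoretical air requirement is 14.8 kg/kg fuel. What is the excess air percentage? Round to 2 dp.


Excess air = actual - stoichiometric = 25.7 - 14.8 = 10.90 kg/kg fuel
Excess air % = (excess / stoich) * 100 = (10.90 / 14.8) * 100 = 73.65%


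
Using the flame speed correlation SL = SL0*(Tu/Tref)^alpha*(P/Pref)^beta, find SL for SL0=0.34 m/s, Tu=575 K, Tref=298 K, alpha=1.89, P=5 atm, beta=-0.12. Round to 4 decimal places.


SL = SL0 * (Tu/Tref)^alpha * (P/Pref)^beta
T ratio = 575/298 = 1.92953020
(T ratio)^alpha = 1.92953020^1.89 = 3.463407
(P/Pref)^beta = 5^(-0.12) = 0.824373
SL = 0.34 * 3.463407 * 0.824373 = 0.9707 m/s


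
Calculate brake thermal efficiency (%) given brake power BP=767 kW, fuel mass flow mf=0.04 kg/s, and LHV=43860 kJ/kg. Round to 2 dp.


eta_BTE = (BP / (mf * LHV)) * 100
Denominator = 0.04 * 43860 = 1754.4000 kW
eta_BTE = (767 / 1754.4000) * 100 = 43.72%


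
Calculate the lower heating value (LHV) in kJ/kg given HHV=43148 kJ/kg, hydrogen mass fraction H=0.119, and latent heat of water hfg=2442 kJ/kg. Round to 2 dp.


LHV = HHV - hfg * 9 * H
Water correction = 2442 * 9 * 0.119 = 2615.382 kJ/kg
LHV = 43148 - 2615.382 = 40532.62 kJ/kg


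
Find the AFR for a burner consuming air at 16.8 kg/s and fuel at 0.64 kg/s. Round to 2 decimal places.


AFR = m_air / m_fuel
AFR = 16.8 / 0.64 = 26.25


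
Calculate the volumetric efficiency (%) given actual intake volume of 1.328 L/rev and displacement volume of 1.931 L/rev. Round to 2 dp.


eta_v = (V_actual / V_disp) * 100
Ratio = 1.328 / 1.931 = 0.6877
eta_v = 0.6877 * 100 = 68.77%


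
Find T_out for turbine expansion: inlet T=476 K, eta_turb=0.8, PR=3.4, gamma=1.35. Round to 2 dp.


T_out = T_in * (1 - eta * (1 - PR^(-(gamma-1)/gamma)))
Exponent = -(1.35-1)/1.35 = -0.25925926
PR^exp = 3.4^(-0.25925926) = 0.72813041
Factor = 1 - 0.8*(1 - 0.72813041) = 0.78250433
T_out = 476 * 0.78250433 = 372.47 K


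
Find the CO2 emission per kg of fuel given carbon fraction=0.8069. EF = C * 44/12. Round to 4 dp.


EF = C_frac * (M_CO2 / M_C)
EF = 0.8069 * (44/12)
EF = 0.8069 * 3.666667 = 2.9586 kg_CO2/kg_fuel


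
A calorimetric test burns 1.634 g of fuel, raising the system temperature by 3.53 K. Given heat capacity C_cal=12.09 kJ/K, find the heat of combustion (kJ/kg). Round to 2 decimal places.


Hc = C_cal * delta_T / m_fuel
Q_released = 12.09 * 3.53 = 42.6777 kJ
m_fuel = 1.634 g = 1.634/1000 kg = 0.001634 kg
Hc = 42.6777 / 0.001634 = 26118.54 kJ/kg


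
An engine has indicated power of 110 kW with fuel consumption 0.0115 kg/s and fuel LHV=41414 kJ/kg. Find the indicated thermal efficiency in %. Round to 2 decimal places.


eta_ith = (IP / (mf * LHV)) * 100
Denominator = 0.0115 * 41414 = 476.2610 kW
eta_ith = (110 / 476.2610) * 100 = 23.10%


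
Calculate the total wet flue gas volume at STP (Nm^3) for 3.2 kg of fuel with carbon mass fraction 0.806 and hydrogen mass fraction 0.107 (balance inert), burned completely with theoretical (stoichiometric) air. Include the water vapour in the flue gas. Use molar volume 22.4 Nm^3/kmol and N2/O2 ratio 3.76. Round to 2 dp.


Per kg fuel: CO2 = (C/12 kmol)*22.4 = (0.806/12)*22.4 = 1.50453 Nm^3
Per kg fuel: H2O = (H/2 kmol)*22.4 = (0.107/2)*22.4 = 1.19840 Nm^3
O2 needed per kg fuel = C/12 + H/4 = 0.806/12 + 0.107/4 = 0.09391667 kmol
Per kg fuel: N2 = O2*3.76*22.4 = 0.09391667*3.76*22.4 = 7.91004 Nm^3
Total per kg = 1.50453 + 1.19840 + 7.91004 = 10.61297 Nm^3
Total = 10.61297 * 3.2 = 33.96 Nm^3


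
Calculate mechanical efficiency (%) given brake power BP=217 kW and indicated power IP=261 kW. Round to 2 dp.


eta_mech = (BP / IP) * 100
Ratio = 217 / 261 = 0.8314
eta_mech = 0.8314 * 100 = 83.14%


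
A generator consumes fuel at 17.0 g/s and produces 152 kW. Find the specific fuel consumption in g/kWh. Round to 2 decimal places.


SFC = (mf / BP) * 3600
Rate = 17.0 / 152 = 0.111842 g/(s*kW)
SFC = 0.111842 * 3600 = 402.63 g/kWh


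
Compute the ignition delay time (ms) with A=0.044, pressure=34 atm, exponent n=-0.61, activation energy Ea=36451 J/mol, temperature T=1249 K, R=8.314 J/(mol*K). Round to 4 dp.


tau = A * P^n * exp(Ea/(R*T))
P^n = 34^(-0.61) = 0.11635843
Ea/(R*T) = 36451/(8.314*1249) = 3.510241
exp(Ea/(R*T)) = 33.456344
tau = 0.044 * 0.11635843 * 33.456344 = 0.1713 ms


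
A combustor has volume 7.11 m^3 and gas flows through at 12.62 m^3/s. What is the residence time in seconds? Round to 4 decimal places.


tau = V / Q_flow
tau = 7.11 / 12.62 = 0.5634 s


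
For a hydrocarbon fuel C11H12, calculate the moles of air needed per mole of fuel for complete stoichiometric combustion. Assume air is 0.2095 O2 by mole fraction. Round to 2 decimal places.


Balanced combustion: C11H12 + 14 O2 -> 11 CO2 + 6 H2O
O2 needed = C + H/4 = 11 + 12/4 = 14.00 moles
Air moles = O2 / 0.2095 = 14.00 / 0.2095 = 66.83 moles air


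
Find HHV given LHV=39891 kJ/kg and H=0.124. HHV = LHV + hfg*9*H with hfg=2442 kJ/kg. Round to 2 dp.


HHV = LHV + hfg * 9 * H
Water addition = 2442 * 9 * 0.124 = 2725.272 kJ/kg
HHV = 39891 + 2725.272 = 42616.27 kJ/kg


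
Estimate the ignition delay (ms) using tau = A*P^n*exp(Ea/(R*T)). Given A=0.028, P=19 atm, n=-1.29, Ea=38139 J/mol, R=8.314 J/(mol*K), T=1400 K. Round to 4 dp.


tau = A * P^n * exp(Ea/(R*T))
P^n = 19^(-1.29) = 0.02240825
Ea/(R*T) = 38139/(8.314*1400) = 3.276659
exp(Ea/(R*T)) = 26.487131
tau = 0.028 * 0.02240825 * 26.487131 = 0.0166 ms


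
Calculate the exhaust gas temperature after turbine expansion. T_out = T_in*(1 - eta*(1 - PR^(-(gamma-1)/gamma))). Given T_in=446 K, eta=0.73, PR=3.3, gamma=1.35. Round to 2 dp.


T_out = T_in * (1 - eta * (1 - PR^(-(gamma-1)/gamma)))
Exponent = -(1.35-1)/1.35 = -0.25925926
PR^exp = 3.3^(-0.25925926) = 0.73378775
Factor = 1 - 0.73*(1 - 0.73378775) = 0.80566506
T_out = 446 * 0.80566506 = 359.33 K


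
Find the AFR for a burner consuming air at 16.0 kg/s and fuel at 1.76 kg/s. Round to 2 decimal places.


AFR = m_air / m_fuel
AFR = 16.0 / 1.76 = 9.09


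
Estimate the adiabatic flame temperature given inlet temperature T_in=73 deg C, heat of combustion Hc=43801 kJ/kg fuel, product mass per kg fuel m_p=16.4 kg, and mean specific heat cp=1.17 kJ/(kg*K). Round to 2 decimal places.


T_ad = T_in + Hc / (m_p * cp)
Denominator = 16.4 * 1.17 = 19.1880
Temperature rise = 43801 / 19.1880 = 2282.73 K
T_ad = 73 + 2282.73 = 2355.73 deg C


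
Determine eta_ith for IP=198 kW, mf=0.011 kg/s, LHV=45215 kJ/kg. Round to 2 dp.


eta_ith = (IP / (mf * LHV)) * 100
Denominator = 0.011 * 45215 = 497.3650 kW
eta_ith = (198 / 497.3650) * 100 = 39.81%


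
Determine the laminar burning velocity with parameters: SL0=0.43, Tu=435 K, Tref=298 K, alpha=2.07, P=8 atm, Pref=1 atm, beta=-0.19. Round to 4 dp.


SL = SL0 * (Tu/Tref)^alpha * (P/Pref)^beta
T ratio = 435/298 = 1.45973154
(T ratio)^alpha = 1.45973154^2.07 = 2.187989
(P/Pref)^beta = 8^(-0.19) = 0.673617
SL = 0.43 * 2.187989 * 0.673617 = 0.6338 m/s


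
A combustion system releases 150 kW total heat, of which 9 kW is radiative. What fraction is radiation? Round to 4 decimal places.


f_rad = Q_rad / Q_total
f_rad = 9 / 150 = 0.0600


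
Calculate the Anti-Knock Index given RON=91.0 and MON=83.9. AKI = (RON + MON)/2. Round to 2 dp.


AKI = (RON + MON) / 2
AKI = (91.0 + 83.9) / 2
AKI = 174.9 / 2 = 87.45


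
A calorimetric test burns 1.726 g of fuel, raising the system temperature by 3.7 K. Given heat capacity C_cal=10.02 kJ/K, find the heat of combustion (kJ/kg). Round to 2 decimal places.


Hc = C_cal * delta_T / m_fuel
Q_released = 10.02 * 3.7 = 37.0740 kJ
m_fuel = 1.726 g = 1.726/1000 kg = 0.001726 kg
Hc = 37.0740 / 0.001726 = 21479.72 kJ/kg


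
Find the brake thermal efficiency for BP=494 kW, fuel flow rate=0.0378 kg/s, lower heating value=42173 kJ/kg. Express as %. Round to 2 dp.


eta_BTE = (BP / (mf * LHV)) * 100
Denominator = 0.0378 * 42173 = 1594.1394 kW
eta_BTE = (494 / 1594.1394) * 100 = 30.99%


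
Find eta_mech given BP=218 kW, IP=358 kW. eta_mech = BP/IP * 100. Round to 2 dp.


eta_mech = (BP / IP) * 100
Ratio = 218 / 358 = 0.6089
eta_mech = 0.6089 * 100 = 60.89%


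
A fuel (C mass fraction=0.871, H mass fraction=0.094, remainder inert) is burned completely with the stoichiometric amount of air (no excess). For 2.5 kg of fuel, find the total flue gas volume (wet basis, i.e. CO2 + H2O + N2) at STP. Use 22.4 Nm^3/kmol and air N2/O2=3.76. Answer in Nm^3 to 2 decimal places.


Per kg fuel: CO2 = (C/12 kmol)*22.4 = (0.871/12)*22.4 = 1.62587 Nm^3
Per kg fuel: H2O = (H/2 kmol)*22.4 = (0.094/2)*22.4 = 1.05280 Nm^3
O2 needed per kg fuel = C/12 + H/4 = 0.871/12 + 0.094/4 = 0.09608333 kmol
Per kg fuel: N2 = O2*3.76*22.4 = 0.09608333*3.76*22.4 = 8.09252 Nm^3
Total per kg = 1.62587 + 1.05280 + 8.09252 = 10.77119 Nm^3
Total = 10.77119 * 2.5 = 26.93 Nm^3


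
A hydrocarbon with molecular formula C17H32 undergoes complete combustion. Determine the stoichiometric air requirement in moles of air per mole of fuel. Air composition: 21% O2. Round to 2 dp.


Balanced combustion: C17H32 + 25 O2 -> 17 CO2 + 16 H2O
O2 needed = C + H/4 = 17 + 32/4 = 25.00 moles
Air moles = O2 / 0.21 = 25.00 / 0.21 = 119.05 moles air


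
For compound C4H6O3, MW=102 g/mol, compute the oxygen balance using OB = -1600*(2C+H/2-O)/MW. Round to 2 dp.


OB = -1600 * (2C + H/2 - O) / MW
Inner = 2*4 + 6/2 - 3 = 8.00
OB = -1600 * 8.00 / 102 = -125.49%


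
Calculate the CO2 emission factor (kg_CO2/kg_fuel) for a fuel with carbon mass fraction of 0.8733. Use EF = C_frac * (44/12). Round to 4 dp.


EF = C_frac * (M_CO2 / M_C)
EF = 0.8733 * (44/12)
EF = 0.8733 * 3.666667 = 3.2021 kg_CO2/kg_fuel


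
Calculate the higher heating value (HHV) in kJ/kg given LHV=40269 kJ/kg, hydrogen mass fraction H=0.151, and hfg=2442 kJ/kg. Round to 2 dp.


HHV = LHV + hfg * 9 * H
Water addition = 2442 * 9 * 0.151 = 3318.678 kJ/kg
HHV = 40269 + 3318.678 = 43587.68 kJ/kg


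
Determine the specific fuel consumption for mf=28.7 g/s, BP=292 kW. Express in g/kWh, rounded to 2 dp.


SFC = (mf / BP) * 3600
Rate = 28.7 / 292 = 0.098288 g/(s*kW)
SFC = 0.098288 * 3600 = 353.84 g/kWh


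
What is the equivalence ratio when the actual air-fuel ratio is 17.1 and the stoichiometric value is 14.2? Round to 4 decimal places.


phi = AFR_stoich / AFR_actual
phi = 14.2 / 17.1 = 0.8304


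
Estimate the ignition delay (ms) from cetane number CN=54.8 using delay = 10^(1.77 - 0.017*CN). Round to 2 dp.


delay = 10^(1.77 - 0.017*CN)
Exponent = 1.77 - 0.017*54.8 = 0.8384
delay = 10^0.8384 = 6.89 ms


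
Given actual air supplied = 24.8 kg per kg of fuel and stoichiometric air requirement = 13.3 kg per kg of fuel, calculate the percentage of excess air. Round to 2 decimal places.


Excess air = actual - stoichiometric = 24.8 - 13.3 = 11.50 kg/kg fuel
Excess air % = (excess / stoich) * 100 = (11.50 / 13.3) * 100 = 86.47%


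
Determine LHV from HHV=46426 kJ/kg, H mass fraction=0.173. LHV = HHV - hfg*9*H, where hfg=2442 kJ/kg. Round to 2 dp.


LHV = HHV - hfg * 9 * H
Water correction = 2442 * 9 * 0.173 = 3802.194 kJ/kg
LHV = 46426 - 3802.194 = 42623.81 kJ/kg


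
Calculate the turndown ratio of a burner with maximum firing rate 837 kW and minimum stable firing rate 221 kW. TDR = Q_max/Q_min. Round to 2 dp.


TDR = Q_max / Q_min
TDR = 837 / 221 = 3.79


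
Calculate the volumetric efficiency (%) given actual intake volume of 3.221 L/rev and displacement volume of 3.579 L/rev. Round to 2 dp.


eta_v = (V_actual / V_disp) * 100
Ratio = 3.221 / 3.579 = 0.9000
eta_v = 0.9000 * 100 = 90.00%


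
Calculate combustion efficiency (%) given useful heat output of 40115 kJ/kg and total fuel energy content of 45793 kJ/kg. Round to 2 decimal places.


Efficiency = (Q_useful / Q_fuel) * 100
Efficiency = (40115 / 45793) * 100
Efficiency = 0.8760 * 100 = 87.60%


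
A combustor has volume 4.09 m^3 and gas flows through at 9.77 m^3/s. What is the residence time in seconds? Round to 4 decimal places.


tau = V / Q_flow
tau = 4.09 / 9.77 = 0.4186 s


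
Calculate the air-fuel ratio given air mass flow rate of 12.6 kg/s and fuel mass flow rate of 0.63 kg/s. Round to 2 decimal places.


AFR = m_air / m_fuel
AFR = 12.6 / 0.63 = 20.00


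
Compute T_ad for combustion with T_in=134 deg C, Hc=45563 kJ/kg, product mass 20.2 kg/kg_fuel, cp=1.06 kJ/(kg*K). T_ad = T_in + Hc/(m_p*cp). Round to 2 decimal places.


T_ad = T_in + Hc / (m_p * cp)
Denominator = 20.2 * 1.06 = 21.4120
Temperature rise = 45563 / 21.4120 = 2127.92 K
T_ad = 134 + 2127.92 = 2261.92 deg C


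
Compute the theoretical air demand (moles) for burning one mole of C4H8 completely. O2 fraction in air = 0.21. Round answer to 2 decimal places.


Balanced combustion: C4H8 + 6 O2 -> 4 CO2 + 4 H2O
O2 needed = C + H/4 = 4 + 8/4 = 6.00 moles
Air moles = O2 / 0.21 = 6.00 / 0.21 = 28.57 moles air


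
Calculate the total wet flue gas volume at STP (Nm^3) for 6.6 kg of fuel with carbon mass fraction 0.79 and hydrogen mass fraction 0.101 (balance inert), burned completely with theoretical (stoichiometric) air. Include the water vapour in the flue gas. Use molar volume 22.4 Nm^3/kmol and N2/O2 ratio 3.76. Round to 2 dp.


Per kg fuel: CO2 = (C/12 kmol)*22.4 = (0.79/12)*22.4 = 1.47467 Nm^3
Per kg fuel: H2O = (H/2 kmol)*22.4 = (0.101/2)*22.4 = 1.13120 Nm^3
O2 needed per kg fuel = C/12 + H/4 = 0.79/12 + 0.101/4 = 0.09108333 kmol
Per kg fuel: N2 = O2*3.76*22.4 = 0.09108333*3.76*22.4 = 7.67140 Nm^3
Total per kg = 1.47467 + 1.13120 + 7.67140 = 10.27727 Nm^3
Total = 10.27727 * 6.6 = 67.83 Nm^3


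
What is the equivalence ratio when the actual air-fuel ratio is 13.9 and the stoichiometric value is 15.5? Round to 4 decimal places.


phi = AFR_stoich / AFR_actual
phi = 15.5 / 13.9 = 1.1151


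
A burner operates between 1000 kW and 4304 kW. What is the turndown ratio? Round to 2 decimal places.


TDR = Q_max / Q_min
TDR = 4304 / 1000 = 4.30


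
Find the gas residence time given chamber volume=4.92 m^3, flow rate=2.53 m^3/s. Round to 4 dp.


tau = V / Q_flow
tau = 4.92 / 2.53 = 1.9447 s


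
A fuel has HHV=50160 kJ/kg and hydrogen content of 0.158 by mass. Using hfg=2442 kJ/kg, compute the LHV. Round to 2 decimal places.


LHV = HHV - hfg * 9 * H
Water correction = 2442 * 9 * 0.158 = 3472.524 kJ/kg
LHV = 50160 - 3472.524 = 46687.48 kJ/kg


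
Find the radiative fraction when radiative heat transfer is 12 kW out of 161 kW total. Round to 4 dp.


f_rad = Q_rad / Q_total
f_rad = 12 / 161 = 0.0745


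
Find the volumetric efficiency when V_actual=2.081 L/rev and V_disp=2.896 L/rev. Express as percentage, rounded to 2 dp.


eta_v = (V_actual / V_disp) * 100
Ratio = 2.081 / 2.896 = 0.7186
eta_v = 0.7186 * 100 = 71.86%


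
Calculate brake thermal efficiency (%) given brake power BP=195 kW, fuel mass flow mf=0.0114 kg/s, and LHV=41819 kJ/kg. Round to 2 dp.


eta_BTE = (BP / (mf * LHV)) * 100
Denominator = 0.0114 * 41819 = 476.7366 kW
eta_BTE = (195 / 476.7366) * 100 = 40.90%


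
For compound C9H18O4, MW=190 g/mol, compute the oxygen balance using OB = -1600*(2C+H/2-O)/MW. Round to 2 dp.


OB = -1600 * (2C + H/2 - O) / MW
Inner = 2*9 + 18/2 - 4 = 23.00
OB = -1600 * 23.00 / 190 = -193.68%


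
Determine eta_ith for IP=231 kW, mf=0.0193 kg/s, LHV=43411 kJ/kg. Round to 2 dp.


eta_ith = (IP / (mf * LHV)) * 100
Denominator = 0.0193 * 43411 = 837.8323 kW
eta_ith = (231 / 837.8323) * 100 = 27.57%


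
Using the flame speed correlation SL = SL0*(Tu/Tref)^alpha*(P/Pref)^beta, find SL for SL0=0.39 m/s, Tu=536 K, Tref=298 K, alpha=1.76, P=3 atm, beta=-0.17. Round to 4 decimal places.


SL = SL0 * (Tu/Tref)^alpha * (P/Pref)^beta
T ratio = 536/298 = 1.79865772
(T ratio)^alpha = 1.79865772^1.76 = 2.810020
(P/Pref)^beta = 3^(-0.17) = 0.829639
SL = 0.39 * 2.810020 * 0.829639 = 0.9092 m/s


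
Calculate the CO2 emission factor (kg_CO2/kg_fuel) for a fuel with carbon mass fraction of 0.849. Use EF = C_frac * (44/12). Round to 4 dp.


EF = C_frac * (M_CO2 / M_C)
EF = 0.849 * (44/12)
EF = 0.849 * 3.666667 = 3.1130 kg_CO2/kg_fuel


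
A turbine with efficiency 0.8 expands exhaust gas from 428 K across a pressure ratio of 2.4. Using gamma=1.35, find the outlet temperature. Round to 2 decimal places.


T_out = T_in * (1 - eta * (1 - PR^(-(gamma-1)/gamma)))
Exponent = -(1.35-1)/1.35 = -0.25925926
PR^exp = 2.4^(-0.25925926) = 0.79694200
Factor = 1 - 0.8*(1 - 0.79694200) = 0.83755360
T_out = 428 * 0.83755360 = 358.47 K


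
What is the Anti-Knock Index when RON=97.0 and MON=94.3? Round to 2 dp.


AKI = (RON + MON) / 2
AKI = (97.0 + 94.3) / 2
AKI = 191.3 / 2 = 95.65


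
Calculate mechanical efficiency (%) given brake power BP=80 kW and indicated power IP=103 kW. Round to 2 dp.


eta_mech = (BP / IP) * 100
Ratio = 80 / 103 = 0.7767
eta_mech = 0.7767 * 100 = 77.67%


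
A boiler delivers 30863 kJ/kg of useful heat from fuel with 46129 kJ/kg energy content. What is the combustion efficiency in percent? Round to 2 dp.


Efficiency = (Q_useful / Q_fuel) * 100
Efficiency = (30863 / 46129) * 100
Efficiency = 0.6691 * 100 = 66.91%


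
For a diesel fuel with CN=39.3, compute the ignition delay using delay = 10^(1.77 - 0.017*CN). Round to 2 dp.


delay = 10^(1.77 - 0.017*CN)
Exponent = 1.77 - 0.017*39.3 = 1.1019
delay = 10^1.1019 = 12.64 ms


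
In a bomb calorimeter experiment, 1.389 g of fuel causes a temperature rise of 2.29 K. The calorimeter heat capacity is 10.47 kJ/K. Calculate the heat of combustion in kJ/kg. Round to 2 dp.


Hc = C_cal * delta_T / m_fuel
Q_released = 10.47 * 2.29 = 23.9763 kJ
m_fuel = 1.389 g = 1.389/1000 kg = 0.001389 kg
Hc = 23.9763 / 0.001389 = 17261.56 kJ/kg


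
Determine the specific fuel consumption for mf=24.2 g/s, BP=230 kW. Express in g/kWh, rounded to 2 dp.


SFC = (mf / BP) * 3600
Rate = 24.2 / 230 = 0.105217 g/(s*kW)
SFC = 0.105217 * 3600 = 378.78 g/kWh


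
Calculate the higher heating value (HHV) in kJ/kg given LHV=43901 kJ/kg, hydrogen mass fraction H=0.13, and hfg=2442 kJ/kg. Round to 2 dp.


HHV = LHV + hfg * 9 * H
Water addition = 2442 * 9 * 0.13 = 2857.140 kJ/kg
HHV = 43901 + 2857.140 = 46758.14 kJ/kg


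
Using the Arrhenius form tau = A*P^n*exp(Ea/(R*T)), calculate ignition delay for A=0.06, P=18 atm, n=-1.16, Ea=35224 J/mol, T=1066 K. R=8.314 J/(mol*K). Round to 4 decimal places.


tau = A * P^n * exp(Ea/(R*T))
P^n = 18^(-1.16) = 0.03498516
Ea/(R*T) = 35224/(8.314*1066) = 3.974399
exp(Ea/(R*T)) = 53.218115
tau = 0.06 * 0.03498516 * 53.218115 = 0.1117 ms


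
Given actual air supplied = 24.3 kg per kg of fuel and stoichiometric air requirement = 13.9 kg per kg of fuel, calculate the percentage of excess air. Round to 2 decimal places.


Excess air = actual - stoichiometric = 24.3 - 13.9 = 10.40 kg/kg fuel
Excess air % = (excess / stoich) * 100 = (10.40 / 13.9) * 100 = 74.82%


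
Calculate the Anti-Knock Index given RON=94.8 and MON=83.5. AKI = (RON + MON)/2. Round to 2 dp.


AKI = (RON + MON) / 2
AKI = (94.8 + 83.5) / 2
AKI = 178.3 / 2 = 89.15


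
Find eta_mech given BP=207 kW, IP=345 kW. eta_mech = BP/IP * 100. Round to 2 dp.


eta_mech = (BP / IP) * 100
Ratio = 207 / 345 = 0.6000
eta_mech = 0.6000 * 100 = 60.00%


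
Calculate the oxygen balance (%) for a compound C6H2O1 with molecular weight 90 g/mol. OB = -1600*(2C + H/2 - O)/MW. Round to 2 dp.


OB = -1600 * (2C + H/2 - O) / MW
Inner = 2*6 + 2/2 - 1 = 12.00
OB = -1600 * 12.00 / 90 = -213.33%


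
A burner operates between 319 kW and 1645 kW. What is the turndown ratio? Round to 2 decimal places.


TDR = Q_max / Q_min
TDR = 1645 / 319 = 5.16


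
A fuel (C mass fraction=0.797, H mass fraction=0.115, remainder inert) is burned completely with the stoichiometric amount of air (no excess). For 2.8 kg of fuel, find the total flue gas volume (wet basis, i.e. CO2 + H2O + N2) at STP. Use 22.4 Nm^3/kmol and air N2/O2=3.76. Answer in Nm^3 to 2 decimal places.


Per kg fuel: CO2 = (C/12 kmol)*22.4 = (0.797/12)*22.4 = 1.48773 Nm^3
Per kg fuel: H2O = (H/2 kmol)*22.4 = (0.115/2)*22.4 = 1.28800 Nm^3
O2 needed per kg fuel = C/12 + H/4 = 0.797/12 + 0.115/4 = 0.09516667 kmol
Per kg fuel: N2 = O2*3.76*22.4 = 0.09516667*3.76*22.4 = 8.01532 Nm^3
Total per kg = 1.48773 + 1.28800 + 8.01532 = 10.79105 Nm^3
Total = 10.79105 * 2.8 = 30.21 Nm^3


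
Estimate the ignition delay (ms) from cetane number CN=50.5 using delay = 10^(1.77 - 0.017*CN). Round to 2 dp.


delay = 10^(1.77 - 0.017*CN)
Exponent = 1.77 - 0.017*50.5 = 0.9115
delay = 10^0.9115 = 8.16 ms


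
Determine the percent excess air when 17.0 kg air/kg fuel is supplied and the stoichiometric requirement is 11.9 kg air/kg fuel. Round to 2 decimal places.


Excess air = actual - stoichiometric = 17.0 - 11.9 = 5.10 kg/kg fuel
Excess air % = (excess / stoich) * 100 = (5.10 / 11.9) * 100 = 42.86%


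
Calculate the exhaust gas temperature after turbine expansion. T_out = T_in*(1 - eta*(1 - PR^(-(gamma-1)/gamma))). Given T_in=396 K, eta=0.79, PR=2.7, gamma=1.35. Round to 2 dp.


T_out = T_in * (1 - eta * (1 - PR^(-(gamma-1)/gamma)))
Exponent = -(1.35-1)/1.35 = -0.25925926
PR^exp = 2.7^(-0.25925926) = 0.77297411
Factor = 1 - 0.79*(1 - 0.77297411) = 0.82064955
T_out = 396 * 0.82064955 = 324.98 K


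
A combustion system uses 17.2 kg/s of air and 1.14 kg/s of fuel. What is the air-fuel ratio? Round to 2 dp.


AFR = m_air / m_fuel
AFR = 17.2 / 1.14 = 15.09


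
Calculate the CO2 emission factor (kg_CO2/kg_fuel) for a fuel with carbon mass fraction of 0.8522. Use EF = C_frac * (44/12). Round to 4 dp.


EF = C_frac * (M_CO2 / M_C)
EF = 0.8522 * (44/12)
EF = 0.8522 * 3.666667 = 3.1247 kg_CO2/kg_fuel


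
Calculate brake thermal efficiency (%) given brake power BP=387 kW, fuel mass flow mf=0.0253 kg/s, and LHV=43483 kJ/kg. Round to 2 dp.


eta_BTE = (BP / (mf * LHV)) * 100
Denominator = 0.0253 * 43483 = 1100.1199 kW
eta_BTE = (387 / 1100.1199) * 100 = 35.18%


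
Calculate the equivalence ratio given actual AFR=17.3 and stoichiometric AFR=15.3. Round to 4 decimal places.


phi = AFR_stoich / AFR_actual
phi = 15.3 / 17.3 = 0.8844


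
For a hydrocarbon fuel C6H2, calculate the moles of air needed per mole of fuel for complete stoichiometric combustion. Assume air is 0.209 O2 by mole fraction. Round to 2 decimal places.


Balanced combustion: C6H2 + 6.5 O2 -> 6 CO2 + 1 H2O
O2 needed = C + H/4 = 6 + 2/4 = 6.50 moles
Air moles = O2 / 0.209 = 6.50 / 0.209 = 31.10 moles air


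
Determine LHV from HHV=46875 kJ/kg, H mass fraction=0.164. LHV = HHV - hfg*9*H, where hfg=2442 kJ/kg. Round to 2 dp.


LHV = HHV - hfg * 9 * H
Water correction = 2442 * 9 * 0.164 = 3604.392 kJ/kg
LHV = 46875 - 3604.392 = 43270.61 kJ/kg


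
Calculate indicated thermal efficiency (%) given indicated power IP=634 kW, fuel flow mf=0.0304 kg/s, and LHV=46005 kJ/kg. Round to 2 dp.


eta_ith = (IP / (mf * LHV)) * 100
Denominator = 0.0304 * 46005 = 1398.5520 kW
eta_ith = (634 / 1398.5520) * 100 = 45.33%


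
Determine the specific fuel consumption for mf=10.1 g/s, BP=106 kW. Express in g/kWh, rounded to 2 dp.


SFC = (mf / BP) * 3600
Rate = 10.1 / 106 = 0.095283 g/(s*kW)
SFC = 0.095283 * 3600 = 343.02 g/kWh


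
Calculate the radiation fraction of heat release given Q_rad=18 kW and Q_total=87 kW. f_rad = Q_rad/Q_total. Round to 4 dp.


f_rad = Q_rad / Q_total
f_rad = 18 / 87 = 0.2069


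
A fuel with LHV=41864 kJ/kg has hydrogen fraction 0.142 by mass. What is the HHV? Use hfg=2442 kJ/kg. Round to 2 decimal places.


HHV = LHV + hfg * 9 * H
Water addition = 2442 * 9 * 0.142 = 3120.876 kJ/kg
HHV = 41864 + 3120.876 = 44984.88 kJ/kg


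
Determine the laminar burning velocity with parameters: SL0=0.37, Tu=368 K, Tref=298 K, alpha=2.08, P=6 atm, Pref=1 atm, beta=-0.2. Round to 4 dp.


SL = SL0 * (Tu/Tref)^alpha * (P/Pref)^beta
T ratio = 368/298 = 1.23489933
(T ratio)^alpha = 1.23489933^2.08 = 1.550935
(P/Pref)^beta = 6^(-0.2) = 0.698827
SL = 0.37 * 1.550935 * 0.698827 = 0.4010 m/s


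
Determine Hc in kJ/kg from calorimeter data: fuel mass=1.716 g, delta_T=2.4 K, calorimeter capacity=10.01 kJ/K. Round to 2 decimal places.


Hc = C_cal * delta_T / m_fuel
Q_released = 10.01 * 2.4 = 24.0240 kJ
m_fuel = 1.716 g = 1.716/1000 kg = 0.001716 kg
Hc = 24.0240 / 0.001716 = 14000.00 kJ/kg


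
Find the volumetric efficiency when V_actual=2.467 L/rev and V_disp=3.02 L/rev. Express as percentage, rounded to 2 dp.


eta_v = (V_actual / V_disp) * 100
Ratio = 2.467 / 3.02 = 0.8169
eta_v = 0.8169 * 100 = 81.69%


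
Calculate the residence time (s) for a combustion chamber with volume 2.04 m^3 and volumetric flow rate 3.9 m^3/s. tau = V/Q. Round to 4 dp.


tau = V / Q_flow
tau = 2.04 / 3.9 = 0.5231 s


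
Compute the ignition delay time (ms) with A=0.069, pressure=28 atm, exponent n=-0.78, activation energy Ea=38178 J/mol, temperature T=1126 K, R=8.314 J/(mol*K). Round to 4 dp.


tau = A * P^n * exp(Ea/(R*T))
P^n = 28^(-0.78) = 0.07433900
Ea/(R*T) = 38178/(8.314*1126) = 4.078165
exp(Ea/(R*T)) = 59.037021
tau = 0.069 * 0.07433900 * 59.037021 = 0.3028 ms


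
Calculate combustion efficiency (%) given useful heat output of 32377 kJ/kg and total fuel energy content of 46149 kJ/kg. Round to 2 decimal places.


Efficiency = (Q_useful / Q_fuel) * 100
Efficiency = (32377 / 46149) * 100
Efficiency = 0.7016 * 100 = 70.16%


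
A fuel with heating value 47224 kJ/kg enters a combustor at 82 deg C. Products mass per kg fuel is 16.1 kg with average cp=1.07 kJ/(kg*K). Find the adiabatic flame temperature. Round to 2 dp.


T_ad = T_in + Hc / (m_p * cp)
Denominator = 16.1 * 1.07 = 17.2270
Temperature rise = 47224 / 17.2270 = 2741.28 K
T_ad = 82 + 2741.28 = 2823.28 deg C


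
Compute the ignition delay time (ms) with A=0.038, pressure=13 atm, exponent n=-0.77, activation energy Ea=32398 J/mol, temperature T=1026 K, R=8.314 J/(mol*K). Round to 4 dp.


tau = A * P^n * exp(Ea/(R*T))
P^n = 13^(-0.77) = 0.13875979
Ea/(R*T) = 32398/(8.314*1026) = 3.798051
exp(Ea/(R*T)) = 44.614158
tau = 0.038 * 0.13875979 * 44.614158 = 0.2352 ms


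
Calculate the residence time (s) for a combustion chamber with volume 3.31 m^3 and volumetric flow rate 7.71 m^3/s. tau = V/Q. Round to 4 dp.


tau = V / Q_flow
tau = 3.31 / 7.71 = 0.4293 s


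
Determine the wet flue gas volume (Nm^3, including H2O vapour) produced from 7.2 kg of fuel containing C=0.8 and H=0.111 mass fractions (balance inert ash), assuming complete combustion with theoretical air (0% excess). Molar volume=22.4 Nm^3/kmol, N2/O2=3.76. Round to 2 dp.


Per kg fuel: CO2 = (C/12 kmol)*22.4 = (0.8/12)*22.4 = 1.49333 Nm^3
Per kg fuel: H2O = (H/2 kmol)*22.4 = (0.111/2)*22.4 = 1.24320 Nm^3
O2 needed per kg fuel = C/12 + H/4 = 0.8/12 + 0.111/4 = 0.09441667 kmol
Per kg fuel: N2 = O2*3.76*22.4 = 0.09441667*3.76*22.4 = 7.95215 Nm^3
Total per kg = 1.49333 + 1.24320 + 7.95215 = 10.68868 Nm^3
Total = 10.68868 * 7.2 = 76.96 Nm^3


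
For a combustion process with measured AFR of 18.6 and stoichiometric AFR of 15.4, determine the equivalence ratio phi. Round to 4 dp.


phi = AFR_stoich / AFR_actual
phi = 15.4 / 18.6 = 0.8280


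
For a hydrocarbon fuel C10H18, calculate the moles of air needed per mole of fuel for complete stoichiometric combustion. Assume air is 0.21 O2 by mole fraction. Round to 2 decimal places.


Balanced combustion: C10H18 + 14.5 O2 -> 10 CO2 + 9 H2O
O2 needed = C + H/4 = 10 + 18/4 = 14.50 moles
Air moles = O2 / 0.21 = 14.50 / 0.21 = 69.05 moles air


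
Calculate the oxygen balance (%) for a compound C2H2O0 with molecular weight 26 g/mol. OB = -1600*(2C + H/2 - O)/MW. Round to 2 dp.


OB = -1600 * (2C + H/2 - O) / MW
Inner = 2*2 + 2/2 - 0 = 5.00
OB = -1600 * 5.00 / 26 = -307.69%


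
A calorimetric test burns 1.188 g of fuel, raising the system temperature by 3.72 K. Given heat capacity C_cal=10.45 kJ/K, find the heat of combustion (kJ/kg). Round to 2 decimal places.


Hc = C_cal * delta_T / m_fuel
Q_released = 10.45 * 3.72 = 38.8740 kJ
m_fuel = 1.188 g = 1.188/1000 kg = 0.001188 kg
Hc = 38.8740 / 0.001188 = 32722.22 kJ/kg


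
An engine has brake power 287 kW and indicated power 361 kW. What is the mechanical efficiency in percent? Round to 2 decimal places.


eta_mech = (BP / IP) * 100
Ratio = 287 / 361 = 0.7950
eta_mech = 0.7950 * 100 = 79.50%


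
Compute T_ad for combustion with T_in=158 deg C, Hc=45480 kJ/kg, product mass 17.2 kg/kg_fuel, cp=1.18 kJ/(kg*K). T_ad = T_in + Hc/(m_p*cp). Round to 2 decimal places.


T_ad = T_in + Hc / (m_p * cp)
Denominator = 17.2 * 1.18 = 20.2960
Temperature rise = 45480 / 20.2960 = 2240.84 K
T_ad = 158 + 2240.84 = 2398.84 deg C


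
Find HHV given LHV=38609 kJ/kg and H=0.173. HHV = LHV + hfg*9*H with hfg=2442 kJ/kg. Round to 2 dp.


HHV = LHV + hfg * 9 * H
Water addition = 2442 * 9 * 0.173 = 3802.194 kJ/kg
HHV = 38609 + 3802.194 = 42411.19 kJ/kg


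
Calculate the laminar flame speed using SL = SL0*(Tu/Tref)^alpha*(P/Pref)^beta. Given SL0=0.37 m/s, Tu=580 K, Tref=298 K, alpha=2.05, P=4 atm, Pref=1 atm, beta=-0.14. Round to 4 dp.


SL = SL0 * (Tu/Tref)^alpha * (P/Pref)^beta
T ratio = 580/298 = 1.94630872
(T ratio)^alpha = 1.94630872^2.05 = 3.916373
(P/Pref)^beta = 4^(-0.14) = 0.823591
SL = 0.37 * 3.916373 * 0.823591 = 1.1934 m/s


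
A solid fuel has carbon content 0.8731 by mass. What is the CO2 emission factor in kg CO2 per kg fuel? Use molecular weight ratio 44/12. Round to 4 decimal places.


EF = C_frac * (M_CO2 / M_C)
EF = 0.8731 * (44/12)
EF = 0.8731 * 3.666667 = 3.2014 kg_CO2/kg_fuel


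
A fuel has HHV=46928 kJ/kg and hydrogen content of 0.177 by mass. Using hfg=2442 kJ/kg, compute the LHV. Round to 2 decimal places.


LHV = HHV - hfg * 9 * H
Water correction = 2442 * 9 * 0.177 = 3890.106 kJ/kg
LHV = 46928 - 3890.106 = 43037.89 kJ/kg


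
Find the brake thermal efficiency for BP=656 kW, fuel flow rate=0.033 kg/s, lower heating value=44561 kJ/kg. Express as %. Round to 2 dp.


eta_BTE = (BP / (mf * LHV)) * 100
Denominator = 0.033 * 44561 = 1470.5130 kW
eta_BTE = (656 / 1470.5130) * 100 = 44.61%


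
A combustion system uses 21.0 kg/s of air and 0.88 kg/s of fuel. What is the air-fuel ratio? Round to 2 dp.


AFR = m_air / m_fuel
AFR = 21.0 / 0.88 = 23.86


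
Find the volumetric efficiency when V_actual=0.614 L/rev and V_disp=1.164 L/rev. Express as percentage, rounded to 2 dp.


eta_v = (V_actual / V_disp) * 100
Ratio = 0.614 / 1.164 = 0.5275
eta_v = 0.5275 * 100 = 52.75%


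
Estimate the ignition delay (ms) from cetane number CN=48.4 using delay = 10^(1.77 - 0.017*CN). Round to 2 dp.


delay = 10^(1.77 - 0.017*CN)
Exponent = 1.77 - 0.017*48.4 = 0.9472
delay = 10^0.9472 = 8.86 ms


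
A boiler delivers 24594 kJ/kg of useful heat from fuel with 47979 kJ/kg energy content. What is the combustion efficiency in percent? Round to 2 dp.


Efficiency = (Q_useful / Q_fuel) * 100
Efficiency = (24594 / 47979) * 100
Efficiency = 0.5126 * 100 = 51.26%


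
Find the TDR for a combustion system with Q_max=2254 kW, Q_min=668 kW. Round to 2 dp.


TDR = Q_max / Q_min
TDR = 2254 / 668 = 3.37


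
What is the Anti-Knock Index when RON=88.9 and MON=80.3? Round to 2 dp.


AKI = (RON + MON) / 2
AKI = (88.9 + 80.3) / 2
AKI = 169.2 / 2 = 84.60


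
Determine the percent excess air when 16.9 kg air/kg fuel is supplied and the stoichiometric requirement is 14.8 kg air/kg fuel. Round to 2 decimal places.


Excess air = actual - stoichiometric = 16.9 - 14.8 = 2.10 kg/kg fuel
Excess air % = (excess / stoich) * 100 = (2.10 / 14.8) * 100 = 14.19%


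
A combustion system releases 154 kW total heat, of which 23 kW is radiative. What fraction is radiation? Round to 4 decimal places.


f_rad = Q_rad / Q_total
f_rad = 23 / 154 = 0.1494


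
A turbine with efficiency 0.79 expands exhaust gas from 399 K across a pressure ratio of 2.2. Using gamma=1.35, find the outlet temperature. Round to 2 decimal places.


T_out = T_in * (1 - eta * (1 - PR^(-(gamma-1)/gamma)))
Exponent = -(1.35-1)/1.35 = -0.25925926
PR^exp = 2.2^(-0.25925926) = 0.81512413
Factor = 1 - 0.79*(1 - 0.81512413) = 0.85394806
T_out = 399 * 0.85394806 = 340.73 K


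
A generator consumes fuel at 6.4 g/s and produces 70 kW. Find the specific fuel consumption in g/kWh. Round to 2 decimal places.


SFC = (mf / BP) * 3600
Rate = 6.4 / 70 = 0.091429 g/(s*kW)
SFC = 0.091429 * 3600 = 329.14 g/kWh


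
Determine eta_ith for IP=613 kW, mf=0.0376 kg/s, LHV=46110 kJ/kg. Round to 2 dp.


eta_ith = (IP / (mf * LHV)) * 100
Denominator = 0.0376 * 46110 = 1733.7360 kW
eta_ith = (613 / 1733.7360) * 100 = 35.36%


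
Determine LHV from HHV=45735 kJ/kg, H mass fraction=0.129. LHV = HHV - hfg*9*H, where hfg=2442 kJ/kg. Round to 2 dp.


LHV = HHV - hfg * 9 * H
Water correction = 2442 * 9 * 0.129 = 2835.162 kJ/kg
LHV = 45735 - 2835.162 = 42899.84 kJ/kg


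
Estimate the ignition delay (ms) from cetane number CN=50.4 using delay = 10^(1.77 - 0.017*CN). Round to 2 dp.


delay = 10^(1.77 - 0.017*CN)
Exponent = 1.77 - 0.017*50.4 = 0.9132
delay = 10^0.9132 = 8.19 ms


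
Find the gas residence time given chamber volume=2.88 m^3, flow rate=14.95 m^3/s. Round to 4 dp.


tau = V / Q_flow
tau = 2.88 / 14.95 = 0.1926 s


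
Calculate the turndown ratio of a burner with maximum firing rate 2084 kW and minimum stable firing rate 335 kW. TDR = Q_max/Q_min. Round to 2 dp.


TDR = Q_max / Q_min
TDR = 2084 / 335 = 6.22


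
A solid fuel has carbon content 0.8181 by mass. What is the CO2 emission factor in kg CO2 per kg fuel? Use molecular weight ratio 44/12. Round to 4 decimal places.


EF = C_frac * (M_CO2 / M_C)
EF = 0.8181 * (44/12)
EF = 0.8181 * 3.666667 = 2.9997 kg_CO2/kg_fuel


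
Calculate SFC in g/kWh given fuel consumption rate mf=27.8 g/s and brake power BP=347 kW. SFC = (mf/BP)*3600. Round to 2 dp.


SFC = (mf / BP) * 3600
Rate = 27.8 / 347 = 0.080115 g/(s*kW)
SFC = 0.080115 * 3600 = 288.41 g/kWh


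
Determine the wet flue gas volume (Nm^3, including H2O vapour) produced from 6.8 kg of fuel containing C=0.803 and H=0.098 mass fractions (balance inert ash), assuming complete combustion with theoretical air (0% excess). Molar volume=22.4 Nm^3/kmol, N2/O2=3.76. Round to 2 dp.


Per kg fuel: CO2 = (C/12 kmol)*22.4 = (0.803/12)*22.4 = 1.49893 Nm^3
Per kg fuel: H2O = (H/2 kmol)*22.4 = (0.098/2)*22.4 = 1.09760 Nm^3
O2 needed per kg fuel = C/12 + H/4 = 0.803/12 + 0.098/4 = 0.09141667 kmol
Per kg fuel: N2 = O2*3.76*22.4 = 0.09141667*3.76*22.4 = 7.69948 Nm^3
Total per kg = 1.49893 + 1.09760 + 7.69948 = 10.29601 Nm^3
Total = 10.29601 * 6.8 = 70.01 Nm^3


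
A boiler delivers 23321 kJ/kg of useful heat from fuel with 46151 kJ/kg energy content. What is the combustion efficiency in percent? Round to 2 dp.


Efficiency = (Q_useful / Q_fuel) * 100
Efficiency = (23321 / 46151) * 100
Efficiency = 0.5053 * 100 = 50.53%


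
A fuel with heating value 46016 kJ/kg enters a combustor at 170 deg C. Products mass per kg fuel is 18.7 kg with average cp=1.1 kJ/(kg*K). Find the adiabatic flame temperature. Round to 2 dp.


T_ad = T_in + Hc / (m_p * cp)
Denominator = 18.7 * 1.1 = 20.5700
Temperature rise = 46016 / 20.5700 = 2237.04 K
T_ad = 170 + 2237.04 = 2407.04 deg C


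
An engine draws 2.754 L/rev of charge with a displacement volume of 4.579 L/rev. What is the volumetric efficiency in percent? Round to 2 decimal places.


eta_v = (V_actual / V_disp) * 100
Ratio = 2.754 / 4.579 = 0.6014
eta_v = 0.6014 * 100 = 60.14%


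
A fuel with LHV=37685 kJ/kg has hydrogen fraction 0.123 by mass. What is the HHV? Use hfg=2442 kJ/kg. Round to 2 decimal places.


HHV = LHV + hfg * 9 * H
Water addition = 2442 * 9 * 0.123 = 2703.294 kJ/kg
HHV = 37685 + 2703.294 = 40388.29 kJ/kg


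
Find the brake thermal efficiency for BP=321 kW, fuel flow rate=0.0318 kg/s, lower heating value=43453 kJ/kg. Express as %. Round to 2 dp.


eta_BTE = (BP / (mf * LHV)) * 100
Denominator = 0.0318 * 43453 = 1381.8054 kW
eta_BTE = (321 / 1381.8054) * 100 = 23.23%


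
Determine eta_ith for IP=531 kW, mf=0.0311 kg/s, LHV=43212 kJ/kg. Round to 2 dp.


eta_ith = (IP / (mf * LHV)) * 100
Denominator = 0.0311 * 43212 = 1343.8932 kW
eta_ith = (531 / 1343.8932) * 100 = 39.51%


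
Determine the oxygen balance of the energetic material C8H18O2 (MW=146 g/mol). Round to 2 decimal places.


OB = -1600 * (2C + H/2 - O) / MW
Inner = 2*8 + 18/2 - 2 = 23.00
OB = -1600 * 23.00 / 146 = -252.05%


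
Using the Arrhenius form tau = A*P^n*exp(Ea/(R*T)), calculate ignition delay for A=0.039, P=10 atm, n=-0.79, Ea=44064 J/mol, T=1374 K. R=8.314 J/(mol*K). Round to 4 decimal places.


tau = A * P^n * exp(Ea/(R*T))
P^n = 10^(-0.79) = 0.16218101
Ea/(R*T) = 44064/(8.314*1374) = 3.857333
exp(Ea/(R*T)) = 47.338944
tau = 0.039 * 0.16218101 * 47.338944 = 0.2994 ms


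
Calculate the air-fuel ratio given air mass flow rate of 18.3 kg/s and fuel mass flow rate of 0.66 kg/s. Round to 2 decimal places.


AFR = m_air / m_fuel
AFR = 18.3 / 0.66 = 27.73


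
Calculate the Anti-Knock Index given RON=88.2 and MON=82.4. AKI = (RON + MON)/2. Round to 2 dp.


AKI = (RON + MON) / 2
AKI = (88.2 + 82.4) / 2
AKI = 170.6 / 2 = 85.30


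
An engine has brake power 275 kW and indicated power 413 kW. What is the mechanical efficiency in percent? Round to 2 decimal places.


eta_mech = (BP / IP) * 100
Ratio = 275 / 413 = 0.6659
eta_mech = 0.6659 * 100 = 66.59%


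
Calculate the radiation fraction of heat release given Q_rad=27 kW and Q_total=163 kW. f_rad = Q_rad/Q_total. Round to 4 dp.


f_rad = Q_rad / Q_total
f_rad = 27 / 163 = 0.1656


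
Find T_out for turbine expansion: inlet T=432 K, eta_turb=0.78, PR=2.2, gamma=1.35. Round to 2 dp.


T_out = T_in * (1 - eta * (1 - PR^(-(gamma-1)/gamma)))
Exponent = -(1.35-1)/1.35 = -0.25925926
PR^exp = 2.2^(-0.25925926) = 0.81512413
Factor = 1 - 0.78*(1 - 0.81512413) = 0.85579682
T_out = 432 * 0.85579682 = 369.70 K


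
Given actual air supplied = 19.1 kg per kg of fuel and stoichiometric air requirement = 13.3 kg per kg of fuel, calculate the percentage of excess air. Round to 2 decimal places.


Excess air = actual - stoichiometric = 19.1 - 13.3 = 5.80 kg/kg fuel
Excess air % = (excess / stoich) * 100 = (5.80 / 13.3) * 100 = 43.61%
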